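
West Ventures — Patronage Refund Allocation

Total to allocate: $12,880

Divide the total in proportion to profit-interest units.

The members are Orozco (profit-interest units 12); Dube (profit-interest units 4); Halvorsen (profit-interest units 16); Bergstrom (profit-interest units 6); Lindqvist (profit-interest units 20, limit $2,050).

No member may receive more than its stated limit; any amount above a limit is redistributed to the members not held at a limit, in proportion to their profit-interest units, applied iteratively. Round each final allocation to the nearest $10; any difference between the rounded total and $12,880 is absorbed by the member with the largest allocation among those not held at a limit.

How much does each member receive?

Orozco: $3,420 · Dube: $1,140 · Halvorsen: $4,560 · Bergstrom: $1,710 · Lindqvist: $2,050

Profit-interest units total: 58.
Proportional shares (ignoring caps): Orozco 2,664.83; Dube 888.28; Halvorsen 3,553.10; Bergstrom 1,332.41; Lindqvist 4,441.38.
Held at cap: Lindqvist ($2,050); residual $10,830 reallocated over remaining profit-interest units 38.
Redistributed shares: Orozco 3,420.00 → $3,420; Dube 1,140.00 → $1,140; Halvorsen 4,560.00 → $4,560; Bergstrom 1,710.00 → $1,710.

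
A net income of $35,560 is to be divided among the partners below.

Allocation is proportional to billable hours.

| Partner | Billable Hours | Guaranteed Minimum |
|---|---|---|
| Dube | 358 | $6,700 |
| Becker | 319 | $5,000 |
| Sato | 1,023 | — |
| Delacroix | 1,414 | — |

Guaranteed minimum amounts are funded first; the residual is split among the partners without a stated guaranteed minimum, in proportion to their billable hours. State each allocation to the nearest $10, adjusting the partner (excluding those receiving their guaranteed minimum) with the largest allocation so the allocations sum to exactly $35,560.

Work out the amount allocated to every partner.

Dube: $6,700; Becker: $5,000; Sato: $10,020; Delacroix: $13,840

Guaranteed amounts: Dube $6,700; Becker $5,000. Balance $23,860.
Balance split over remaining billable hours 2,437: Sato 10,015.91 → $10,020; Delacroix 13,844.09 → $13,840.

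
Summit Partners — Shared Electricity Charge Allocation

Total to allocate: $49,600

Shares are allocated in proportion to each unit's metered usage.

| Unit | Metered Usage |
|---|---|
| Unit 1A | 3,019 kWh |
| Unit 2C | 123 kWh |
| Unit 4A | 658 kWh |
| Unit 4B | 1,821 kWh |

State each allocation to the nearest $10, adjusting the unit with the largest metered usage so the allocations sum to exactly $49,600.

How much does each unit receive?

Unit 1A: $26,630 · Unit 2C: $1,090 · Unit 4A: $5,810 · Unit 4B: $16,070

Total metered usage = 5,621.
Proportional shares: Unit 1A 3,019/5,621 × $49,600 = 26,639.81; Unit 2C 123/5,621 × $49,600 = 1,085.36; Unit 4A 658/5,621 × $49,600 = 5,806.23; Unit 4B 1,821/5,621 × $49,600 = 16,068.60.
At nearest $10: Unit 1A $26,640; Unit 2C $1,090; Unit 4A $5,810; Unit 4B $16,070. Sum = $49,610.
Difference $49,600 − $49,610 = −$10 applied to largest metered usage (Unit 1A): Unit 1A becomes $26,630.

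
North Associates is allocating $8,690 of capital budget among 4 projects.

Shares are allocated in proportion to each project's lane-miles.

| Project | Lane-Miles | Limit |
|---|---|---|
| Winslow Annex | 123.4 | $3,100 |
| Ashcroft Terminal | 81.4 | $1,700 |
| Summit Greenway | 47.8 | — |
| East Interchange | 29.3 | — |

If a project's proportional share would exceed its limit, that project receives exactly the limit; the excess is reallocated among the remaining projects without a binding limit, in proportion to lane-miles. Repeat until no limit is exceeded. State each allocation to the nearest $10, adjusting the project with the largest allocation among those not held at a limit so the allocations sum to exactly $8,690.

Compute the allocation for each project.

Winslow Annex: $3,100 · Ashcroft Terminal: $1,700 · Summit Greenway: $2,410 · East Interchange: $1,480

Sum of lane-miles: 281.9.
Proportional shares (ignoring caps): Winslow Annex 3,803.99; Ashcroft Terminal 2,509.28; Summit Greenway 1,473.51; East Interchange 903.22.
Cap binds for Winslow Annex ($3,100), Ashcroft Terminal ($1,700); residual $3,890 reallocated over remaining lane-miles 77.1.
Redistributed shares: Summit Greenway 2,411.70 → $2,410; East Interchange 1,478.30 → $1,480.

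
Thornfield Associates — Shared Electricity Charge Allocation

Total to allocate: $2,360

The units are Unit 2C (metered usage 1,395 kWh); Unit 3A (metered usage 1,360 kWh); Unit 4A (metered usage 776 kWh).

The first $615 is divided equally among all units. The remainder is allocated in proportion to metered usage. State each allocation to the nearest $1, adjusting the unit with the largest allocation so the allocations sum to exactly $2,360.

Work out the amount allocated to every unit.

Unit 2C: $895 | Unit 3A: $877 | Unit 4A: $588

Equal tier: $615 ÷ 3 = $205 apiece.
Remainder $1,745 by metered usage (total 3,531): Unit 2C 689.40 → $689; Unit 3A 672.10 → $672; Unit 4A 383.49 → $383.
Rounding difference +$1 on remainder applied to Unit 2C.
Totals: Unit 2C $205 + $690 = $895; Unit 3A $205 + $672 = $877; Unit 4A $205 + $383 = $588.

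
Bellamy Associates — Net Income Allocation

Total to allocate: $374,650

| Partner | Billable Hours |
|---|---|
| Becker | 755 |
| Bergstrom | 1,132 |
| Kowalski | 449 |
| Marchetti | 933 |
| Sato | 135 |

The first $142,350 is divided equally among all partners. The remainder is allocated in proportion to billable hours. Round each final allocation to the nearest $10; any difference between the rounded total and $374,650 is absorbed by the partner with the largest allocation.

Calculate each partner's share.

$142,350 shared equally gives $28,470 per partner.
Remainder $232,300 by billable hours (total 3,404): Becker 51,523.65 → $51,520; Bergstrom 77,251.35 → $77,250; Kowalski 30,641.22 → $30,640; Marchetti 63,670.95 → $63,670; Sato 9,212.84 → $9,210.
Rounding difference +$10 on remainder applied to Bergstrom.
Totals: Becker $28,470 + $51,520 = $79,990; Bergstrom $28,470 + $77,260 = $105,730; Kowalski $28,470 + $30,640 = $59,110; Marchetti $28,470 + $63,670 = $92,140; Sato $28,470 + $9,210 = $37,680.

Becker: $79,990; Bergstrom: $105,730; Kowalski: $59,110; Marchetti: $92,140; Sato: $37,680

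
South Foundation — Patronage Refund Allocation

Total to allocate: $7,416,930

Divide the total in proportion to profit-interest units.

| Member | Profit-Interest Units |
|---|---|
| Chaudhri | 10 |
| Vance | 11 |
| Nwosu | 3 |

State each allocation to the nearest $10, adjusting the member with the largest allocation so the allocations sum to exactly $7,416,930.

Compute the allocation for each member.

Chaudhri: $3,090,390 · Vance: $3,399,420 · Nwosu: $927,120

Combined profit-interest units = 24.
Proportional shares: Chaudhri 10/24 × $7,416,930 = 3,090,387.50; Vance 11/24 × $7,416,930 = 3,399,426.25; Nwosu 3/24 × $7,416,930 = 927,116.25.
After rounding ($10): Chaudhri $3,090,390; Vance $3,399,430; Nwosu $927,120. Sum = $7,416,940.
Difference $7,416,930 − $7,416,940 = −$10 applied to largest allocation (Vance): Vance becomes $3,399,420.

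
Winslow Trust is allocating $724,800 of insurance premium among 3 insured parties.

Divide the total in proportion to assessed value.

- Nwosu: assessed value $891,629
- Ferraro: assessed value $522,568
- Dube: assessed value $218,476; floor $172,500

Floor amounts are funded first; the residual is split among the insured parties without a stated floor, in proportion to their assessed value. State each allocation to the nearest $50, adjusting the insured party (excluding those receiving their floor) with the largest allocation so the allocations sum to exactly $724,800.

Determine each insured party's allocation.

Nwosu: $348,200; Ferraro: $204,100; Dube: $172,500

Minimums first: Dube $172,500. Balance $552,300.
Balance split over remaining assessed value 1,414,197: Nwosu 348,216.48 → $348,200; Ferraro 204,083.52 → $204,100.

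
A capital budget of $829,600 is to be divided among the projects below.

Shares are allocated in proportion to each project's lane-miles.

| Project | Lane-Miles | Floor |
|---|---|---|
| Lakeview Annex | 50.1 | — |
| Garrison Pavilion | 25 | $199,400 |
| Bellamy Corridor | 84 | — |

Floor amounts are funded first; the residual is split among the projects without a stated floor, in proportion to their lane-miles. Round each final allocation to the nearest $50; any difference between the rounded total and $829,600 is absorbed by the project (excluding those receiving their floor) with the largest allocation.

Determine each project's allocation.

Guaranteed amounts: Garrison Pavilion $199,400. Remaining pool $630,200.
Remaining pool split over remaining lane-miles 134.1: Lakeview Annex 235,443.85 → $235,450; Bellamy Corridor 394,756.15 → $394,750.

Lakeview Annex: $235,450; Garrison Pavilion: $199,400; Bellamy Corridor: $394,750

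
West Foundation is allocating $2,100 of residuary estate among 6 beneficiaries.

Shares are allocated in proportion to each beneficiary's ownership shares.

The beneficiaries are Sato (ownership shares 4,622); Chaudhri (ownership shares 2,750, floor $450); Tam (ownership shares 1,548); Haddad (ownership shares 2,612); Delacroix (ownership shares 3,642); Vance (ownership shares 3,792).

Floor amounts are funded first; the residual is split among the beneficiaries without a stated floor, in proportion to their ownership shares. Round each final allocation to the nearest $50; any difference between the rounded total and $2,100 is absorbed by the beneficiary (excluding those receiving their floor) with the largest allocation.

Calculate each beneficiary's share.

Sato: $500; Chaudhri: $450; Tam: $150; Haddad: $250; Delacroix: $350; Vance: $400

Minimums first: Chaudhri $450. Remaining pool $1,650.
Remaining pool split over remaining ownership shares 16,216: Sato 470.29 → $450; Tam 157.51 → $150; Haddad 265.77 → $250; Delacroix 370.58 → $350; Vance 385.84 → $400.
Rounding difference +$50 applied to Sato → $500.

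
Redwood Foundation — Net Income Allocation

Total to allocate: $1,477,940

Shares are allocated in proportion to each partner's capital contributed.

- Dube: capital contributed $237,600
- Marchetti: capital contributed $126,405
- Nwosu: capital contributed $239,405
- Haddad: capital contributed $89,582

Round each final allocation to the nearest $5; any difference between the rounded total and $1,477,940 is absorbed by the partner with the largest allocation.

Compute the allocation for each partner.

Dube: $506,730 · Marchetti: $269,585 · Nwosu: $510,575 · Haddad: $191,050

Sum of capital contributed: 692,992.
Raw shares: Dube 237,600/692,992 × $1,477,940 = 506,728.14; Marchetti 126,405/692,992 × $1,477,940 = 269,583.21; Nwosu 239,405/692,992 × $1,477,940 = 510,577.65; Haddad 89,582/692,992 × $1,477,940 = 191,051.01.
After rounding ($5): Dube $506,730; Marchetti $269,585; Nwosu $510,580; Haddad $191,050. Sum = $1,477,945.
Difference $1,477,940 − $1,477,945 = −$5 applied to largest allocation (Nwosu): Nwosu becomes $510,575.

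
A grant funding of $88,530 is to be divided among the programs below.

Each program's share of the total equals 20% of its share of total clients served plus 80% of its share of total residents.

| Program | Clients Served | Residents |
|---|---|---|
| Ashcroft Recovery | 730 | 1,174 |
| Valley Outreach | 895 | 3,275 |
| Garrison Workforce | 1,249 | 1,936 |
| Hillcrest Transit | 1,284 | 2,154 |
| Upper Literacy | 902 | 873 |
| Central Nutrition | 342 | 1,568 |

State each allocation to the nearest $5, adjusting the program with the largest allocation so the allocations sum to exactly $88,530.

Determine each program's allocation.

Ashcroft Recovery: $9,965 | Valley Outreach: $24,060 | Garrison Workforce: $16,580 | Hillcrest Transit: $18,100 | Upper Literacy: $8,590 | Central Nutrition: $11,235

Totals — clients served 5,402, residents 10,980.
Combined weights (20% clients served + 80% residents): Ashcroft Recovery 0.1126; Valley Outreach 0.2718; Garrison Workforce 0.1873; Hillcrest Transit 0.2045; Upper Literacy 0.0970; Central Nutrition 0.1269.
Raw shares: Ashcroft Recovery 9,965.32; Valley Outreach 24,058.16; Garrison Workforce 16,581.54; Hillcrest Transit 18,102.42; Upper Literacy 8,587.55; Central Nutrition 11,234.99.
At nearest $5: Ashcroft Recovery $9,965; Valley Outreach $24,060; Garrison Workforce $16,580; Hillcrest Transit $18,100; Upper Literacy $8,590; Central Nutrition $11,235. Sum = $88,530.
Sum already equals the total — no adjustment.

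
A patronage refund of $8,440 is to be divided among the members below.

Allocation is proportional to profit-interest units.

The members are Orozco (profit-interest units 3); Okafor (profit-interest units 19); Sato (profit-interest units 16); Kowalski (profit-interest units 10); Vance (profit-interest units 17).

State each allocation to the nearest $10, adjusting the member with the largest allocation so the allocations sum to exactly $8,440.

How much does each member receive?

Orozco: $390 | Okafor: $2,460 | Sato: $2,080 | Kowalski: $1,300 | Vance: $2,210

Total profit-interest units = 65.
Pro-rata amounts: Orozco 3/65 × $8,440 = 389.54; Okafor 19/65 × $8,440 = 2,467.08; Sato 16/65 × $8,440 = 2,077.54; Kowalski 10/65 × $8,440 = 1,298.46; Vance 17/65 × $8,440 = 2,207.38.
At nearest $10: Orozco $390; Okafor $2,470; Sato $2,080; Kowalski $1,300; Vance $2,210. Sum = $8,450.
Difference $8,440 − $8,450 = −$10 applied to largest allocation (Okafor): Okafor becomes $2,460.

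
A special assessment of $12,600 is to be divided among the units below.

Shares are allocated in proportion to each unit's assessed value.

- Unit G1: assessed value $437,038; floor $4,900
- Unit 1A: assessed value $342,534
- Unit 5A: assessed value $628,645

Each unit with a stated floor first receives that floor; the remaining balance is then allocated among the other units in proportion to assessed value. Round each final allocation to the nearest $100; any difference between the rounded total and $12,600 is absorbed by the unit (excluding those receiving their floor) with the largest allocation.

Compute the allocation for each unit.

Fund the minimums — Unit G1 $4,900. Remaining pool $7,700.
Remaining pool split over remaining assessed value 971,179: Unit 1A 2,715.78 → $2,700; Unit 5A 4,984.22 → $5,000.

Unit G1: $4,900 · Unit 1A: $2,700 · Unit 5A: $5,000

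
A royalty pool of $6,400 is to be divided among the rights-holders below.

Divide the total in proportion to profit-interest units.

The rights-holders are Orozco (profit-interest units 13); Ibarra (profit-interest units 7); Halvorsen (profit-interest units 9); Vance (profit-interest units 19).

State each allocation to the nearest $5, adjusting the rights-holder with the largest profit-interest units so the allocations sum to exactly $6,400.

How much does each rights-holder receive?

Orozco: $1,735 | Ibarra: $935 | Halvorsen: $1,200 | Vance: $2,530

Combined profit-interest units = 48.
Raw shares: Orozco 13/48 × $6,400 = 1,733.33; Ibarra 7/48 × $6,400 = 933.33; Halvorsen 9/48 × $6,400 = 1,200.00; Vance 19/48 × $6,400 = 2,533.33.
After rounding ($5): Orozco $1,735; Ibarra $935; Halvorsen $1,200; Vance $2,535. Sum = $6,405.
Difference $6,400 − $6,405 = −$5 applied to largest profit-interest units (Vance): Vance becomes $2,530.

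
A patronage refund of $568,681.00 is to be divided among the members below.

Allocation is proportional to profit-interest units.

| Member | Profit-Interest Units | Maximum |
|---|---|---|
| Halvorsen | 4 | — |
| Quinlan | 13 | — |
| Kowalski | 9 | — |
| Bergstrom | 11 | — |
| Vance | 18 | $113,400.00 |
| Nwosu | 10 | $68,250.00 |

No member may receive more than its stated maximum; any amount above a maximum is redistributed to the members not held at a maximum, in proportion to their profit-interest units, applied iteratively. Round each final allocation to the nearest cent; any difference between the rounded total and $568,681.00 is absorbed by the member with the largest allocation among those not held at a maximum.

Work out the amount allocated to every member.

Total profit-interest units = 65.
Unconstrained shares: Halvorsen 34,995.7538; Quinlan 113,736.2000; Kowalski 78,740.4462; Bergstrom 96,238.3231; Vance 157,480.8923; Nwosu 87,489.3846.
Capped: Vance ($113,400.00), Nwosu ($68,250.00); residual $387,031.00 reallocated over remaining profit-interest units 37.
Shares after redistribution: Halvorsen 41,841.1892 → $41,841.19; Quinlan 135,983.8649 → $135,983.86; Kowalski 94,142.6757 → $94,142.68; Bergstrom 115,063.2703 → $115,063.27.

Halvorsen: $41,841.19 | Quinlan: $135,983.86 | Kowalski: $94,142.68 | Bergstrom: $115,063.27 | Vance: $113,400.00 | Nwosu: $68,250.00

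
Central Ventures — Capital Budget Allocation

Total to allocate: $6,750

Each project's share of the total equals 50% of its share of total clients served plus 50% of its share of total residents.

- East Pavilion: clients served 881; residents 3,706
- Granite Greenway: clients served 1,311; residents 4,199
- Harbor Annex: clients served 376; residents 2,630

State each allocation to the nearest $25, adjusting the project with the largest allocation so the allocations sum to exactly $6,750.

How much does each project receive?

Totals — clients served 2,568, residents 10,535.
Composite weights (50% clients served + 50% residents): East Pavilion 0.3474; Granite Greenway 0.4545; Harbor Annex 0.1980.
Proportional shares: East Pavilion 2,345.11; Granite Greenway 3,068.18; Harbor Annex 1,336.71.
Rounded to nearest $25: East Pavilion $2,350; Granite Greenway $3,075; Harbor Annex $1,325. Sum = $6,750.
Rounded total matches; no reconciliation needed.

East Pavilion: $2,350; Granite Greenway: $3,075; Harbor Annex: $1,325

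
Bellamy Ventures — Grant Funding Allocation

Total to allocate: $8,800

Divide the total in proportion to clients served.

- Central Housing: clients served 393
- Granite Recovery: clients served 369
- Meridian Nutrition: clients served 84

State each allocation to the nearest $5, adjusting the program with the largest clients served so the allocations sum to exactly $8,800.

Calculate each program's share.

Clients served total: 393 + 369 + 84 = 846.
Proportional shares: Central Housing 4,087.94; Granite Recovery 3,838.30; Meridian Nutrition 873.76.
At nearest $5: Central Housing $4,090; Granite Recovery $3,840; Meridian Nutrition $875. Sum = $8,805.
Difference $8,800 − $8,805 = −$5 applied to largest clients served (Central Housing): Central Housing becomes $4,085.

Central Housing: $4,085; Granite Recovery: $3,840; Meridian Nutrition: $875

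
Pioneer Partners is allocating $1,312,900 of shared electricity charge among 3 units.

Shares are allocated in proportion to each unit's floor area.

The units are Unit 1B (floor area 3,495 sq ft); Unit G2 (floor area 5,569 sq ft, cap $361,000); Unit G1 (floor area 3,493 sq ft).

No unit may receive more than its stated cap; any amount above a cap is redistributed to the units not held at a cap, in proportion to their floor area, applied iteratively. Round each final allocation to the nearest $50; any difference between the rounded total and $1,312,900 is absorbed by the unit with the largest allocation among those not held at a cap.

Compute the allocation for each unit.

Unit 1B: $476,100; Unit G2: $361,000; Unit G1: $475,800

Combined floor area = 12,557.
Proportional shares (ignoring caps): Unit 1B 365,420.52; Unit G2 582,268.07; Unit G1 365,211.41.
Cap binds for Unit G2 ($361,000); remaining pool $951,900 reallocated over remaining floor area 6,988.
Shares after redistribution: Unit 1B 476,086.22 → $476,100; Unit G1 475,813.78 → $475,800.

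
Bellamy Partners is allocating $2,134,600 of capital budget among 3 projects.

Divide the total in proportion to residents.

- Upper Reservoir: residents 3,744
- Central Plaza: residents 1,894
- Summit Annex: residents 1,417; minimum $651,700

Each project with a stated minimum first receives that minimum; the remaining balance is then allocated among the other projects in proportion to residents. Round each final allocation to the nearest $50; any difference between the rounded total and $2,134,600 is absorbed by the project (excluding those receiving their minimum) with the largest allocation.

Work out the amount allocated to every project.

Upper Reservoir: $984,750 · Central Plaza: $498,150 · Summit Annex: $651,700

Fund the minimums — Summit Annex $651,700. Residual $1,482,900.
Residual split over remaining residents 5,638: Upper Reservoir 984,742.39 → $984,750; Central Plaza 498,157.61 → $498,150.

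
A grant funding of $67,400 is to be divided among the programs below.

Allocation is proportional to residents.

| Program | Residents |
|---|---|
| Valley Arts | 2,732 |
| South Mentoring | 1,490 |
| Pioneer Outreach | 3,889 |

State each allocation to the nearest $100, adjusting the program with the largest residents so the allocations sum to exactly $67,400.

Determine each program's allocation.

Total residents = 2,732 + 1,490 + 3,889 = 8,111.
Pro-rata amounts: Valley Arts 22,702.11; South Mentoring 12,381.46; Pioneer Outreach 32,316.43.
At nearest $100: Valley Arts $22,700; South Mentoring $12,400; Pioneer Outreach $32,300. Sum = $67,400.
Sum already equals the total — no adjustment.

Valley Arts: $22,700 | South Mentoring: $12,400 | Pioneer Outreach: $32,300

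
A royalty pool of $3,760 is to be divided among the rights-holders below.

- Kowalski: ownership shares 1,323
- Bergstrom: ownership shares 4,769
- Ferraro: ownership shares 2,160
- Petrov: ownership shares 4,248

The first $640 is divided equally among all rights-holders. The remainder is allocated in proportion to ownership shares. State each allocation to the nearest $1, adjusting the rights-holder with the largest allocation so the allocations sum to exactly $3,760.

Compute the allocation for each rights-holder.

Equal tier: $640 ÷ 4 = $160 apiece.
Remainder $3,120 by ownership shares (total 12,500): Kowalski 330.22 → $330; Bergstrom 1,190.34 → $1,190; Ferraro 539.14 → $539; Petrov 1,060.30 → $1,060.
Rounding difference +$1 on remainder applied to Bergstrom.
Totals: Kowalski $160 + $330 = $490; Bergstrom $160 + $1,191 = $1,351; Ferraro $160 + $539 = $699; Petrov $160 + $1,060 = $1,220.

Kowalski: $490 | Bergstrom: $1,351 | Ferraro: $699 | Petrov: $1,220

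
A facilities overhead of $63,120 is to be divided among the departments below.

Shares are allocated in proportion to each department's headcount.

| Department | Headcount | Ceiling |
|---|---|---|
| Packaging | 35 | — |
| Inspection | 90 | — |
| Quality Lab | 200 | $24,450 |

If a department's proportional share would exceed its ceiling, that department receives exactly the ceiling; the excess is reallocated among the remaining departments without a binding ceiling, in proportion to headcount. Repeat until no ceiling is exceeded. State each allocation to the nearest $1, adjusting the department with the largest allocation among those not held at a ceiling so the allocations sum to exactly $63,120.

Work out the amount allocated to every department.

Packaging: $10,828; Inspection: $27,842; Quality Lab: $24,450

Total headcount = 325.
Proportional shares (ignoring caps): Packaging 6,797.54; Inspection 17,479.38; Quality Lab 38,843.08.
Held at cap: Quality Lab ($24,450); balance $38,670 reallocated over remaining headcount 125.
Remaining shares: Packaging 10,827.60 → $10,828; Inspection 27,842.40 → $27,842.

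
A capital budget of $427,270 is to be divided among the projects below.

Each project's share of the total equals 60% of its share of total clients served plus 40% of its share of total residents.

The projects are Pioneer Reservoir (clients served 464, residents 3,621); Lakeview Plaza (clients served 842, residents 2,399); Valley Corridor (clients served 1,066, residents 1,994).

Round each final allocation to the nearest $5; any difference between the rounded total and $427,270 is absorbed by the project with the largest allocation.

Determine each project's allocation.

Totals — clients served 2,372, residents 8,014.
Combined weights (60% clients served + 40% residents): Pioneer Reservoir 0.2981; Lakeview Plaza 0.3327; Valley Corridor 0.3692.
Raw shares: Pioneer Reservoir 127,370.48; Lakeview Plaza 142,163.53; Valley Corridor 157,735.99.
After rounding ($5): Pioneer Reservoir $127,370; Lakeview Plaza $142,165; Valley Corridor $157,735. Sum = $427,270.
Sum already equals the total — no adjustment.

Pioneer Reservoir: $127,370; Lakeview Plaza: $142,165; Valley Corridor: $157,735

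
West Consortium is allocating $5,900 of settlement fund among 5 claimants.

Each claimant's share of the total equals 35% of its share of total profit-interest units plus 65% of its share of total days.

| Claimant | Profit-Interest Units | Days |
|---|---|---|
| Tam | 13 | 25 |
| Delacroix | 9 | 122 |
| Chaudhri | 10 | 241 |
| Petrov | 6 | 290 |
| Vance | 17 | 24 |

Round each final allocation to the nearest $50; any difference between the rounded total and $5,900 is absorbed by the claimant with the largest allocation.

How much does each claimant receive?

Tam: $600 · Delacroix: $1,000 · Chaudhri: $1,700 · Petrov: $1,850 · Vance: $750

Profit-interest units total 55; days total 702.
Blended shares (35% profit-interest units + 65% days): Tam 0.1059; Delacroix 0.1702; Chaudhri 0.2868; Petrov 0.3067; Vance 0.1304.
Unrounded shares: Tam 624.66; Delacroix 1,004.39; Chaudhri 1,692.03; Petrov 1,809.53; Vance 769.38.
Rounded to nearest $50: Tam $600; Delacroix $1,000; Chaudhri $1,700; Petrov $1,800; Vance $750. Sum = $5,850.
Difference $5,900 − $5,850 = +$50 applied to largest allocation (Petrov): Petrov becomes $1,850.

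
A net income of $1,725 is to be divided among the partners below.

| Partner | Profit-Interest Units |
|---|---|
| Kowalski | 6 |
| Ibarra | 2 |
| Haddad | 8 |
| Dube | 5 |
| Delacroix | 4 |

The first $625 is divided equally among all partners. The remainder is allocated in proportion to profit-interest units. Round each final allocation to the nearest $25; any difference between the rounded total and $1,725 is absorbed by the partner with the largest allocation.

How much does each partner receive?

Kowalski: $400 · Ibarra: $225 · Haddad: $450 · Dube: $350 · Delacroix: $300

$625 shared equally gives $125 per partner.
Remainder $1,100 by profit-interest units (total 25): Kowalski 264.00 → $275; Ibarra 88.00 → $100; Haddad 352.00 → $350; Dube 220.00 → $225; Delacroix 176.00 → $175.
Rounding difference −$25 on remainder applied to Haddad.
Totals: Kowalski $125 + $275 = $400; Ibarra $125 + $100 = $225; Haddad $125 + $325 = $450; Dube $125 + $225 = $350; Delacroix $125 + $175 = $300.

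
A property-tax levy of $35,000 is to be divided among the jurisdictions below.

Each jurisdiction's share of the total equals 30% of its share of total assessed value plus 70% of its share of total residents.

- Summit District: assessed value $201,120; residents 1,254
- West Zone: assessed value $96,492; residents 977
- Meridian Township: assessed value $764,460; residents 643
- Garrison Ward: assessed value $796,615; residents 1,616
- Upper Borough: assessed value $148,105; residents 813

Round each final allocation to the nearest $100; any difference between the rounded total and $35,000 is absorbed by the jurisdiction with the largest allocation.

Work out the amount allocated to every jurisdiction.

Assessed value total 2,006,792; residents total 5,303.
Composite weights (30% assessed value + 70% residents): Summit District 0.1956; West Zone 0.1434; Meridian Township 0.1992; Garrison Ward 0.3324; Upper Borough 0.1295.
Unrounded shares: Summit District 6,845.82; West Zone 5,018.63; Meridian Township 6,970.51; Garrison Ward 11,634.04; Upper Borough 4,531.00.
After rounding ($100): Summit District $6,800; West Zone $5,000; Meridian Township $7,000; Garrison Ward $11,600; Upper Borough $4,500. Sum = $34,900.
Difference $35,000 − $34,900 = +$100 applied to largest allocation (Garrison Ward): Garrison Ward becomes $11,700.

Summit District: $6,800 · West Zone: $5,000 · Meridian Township: $7,000 · Garrison Ward: $11,700 · Upper Borough: $4,500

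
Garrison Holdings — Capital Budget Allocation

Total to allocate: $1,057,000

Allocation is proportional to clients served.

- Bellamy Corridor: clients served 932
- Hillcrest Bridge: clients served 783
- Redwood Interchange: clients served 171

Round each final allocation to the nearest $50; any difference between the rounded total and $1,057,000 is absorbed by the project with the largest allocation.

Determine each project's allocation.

Total clients served = 1,886.
Raw shares: Bellamy Corridor 932/1,886 × $1,057,000 = 522,335.10; Hillcrest Bridge 783/1,886 × $1,057,000 = 438,828.74; Redwood Interchange 171/1,886 × $1,057,000 = 95,836.16.
After rounding ($50): Bellamy Corridor $522,350; Hillcrest Bridge $438,850; Redwood Interchange $95,850. Sum = $1,057,050.
Difference $1,057,000 − $1,057,050 = −$50 applied to largest allocation (Bellamy Corridor): Bellamy Corridor becomes $522,300.

Bellamy Corridor: $522,300 · Hillcrest Bridge: $438,850 · Redwood Interchange: $95,850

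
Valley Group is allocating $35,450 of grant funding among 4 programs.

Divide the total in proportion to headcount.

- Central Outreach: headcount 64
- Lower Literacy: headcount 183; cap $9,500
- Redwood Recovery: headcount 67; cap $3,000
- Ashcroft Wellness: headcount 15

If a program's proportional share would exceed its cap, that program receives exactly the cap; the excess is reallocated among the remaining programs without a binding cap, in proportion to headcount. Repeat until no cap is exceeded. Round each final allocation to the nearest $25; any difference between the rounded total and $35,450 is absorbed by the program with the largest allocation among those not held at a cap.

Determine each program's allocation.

Combined headcount = 329.
Unconstrained shares: Central Outreach 6,896.05; Lower Literacy 19,718.39; Redwood Recovery 7,219.30; Ashcroft Wellness 1,616.26.
Cap binds for Lower Literacy ($9,500), Redwood Recovery ($3,000); residual $22,950 reallocated over remaining headcount 79.
Remaining shares: Central Outreach 18,592.41 → $18,600; Ashcroft Wellness 4,357.59 → $4,350.

Central Outreach: $18,600 | Lower Literacy: $9,500 | Redwood Recovery: $3,000 | Ashcroft Wellness: $4,350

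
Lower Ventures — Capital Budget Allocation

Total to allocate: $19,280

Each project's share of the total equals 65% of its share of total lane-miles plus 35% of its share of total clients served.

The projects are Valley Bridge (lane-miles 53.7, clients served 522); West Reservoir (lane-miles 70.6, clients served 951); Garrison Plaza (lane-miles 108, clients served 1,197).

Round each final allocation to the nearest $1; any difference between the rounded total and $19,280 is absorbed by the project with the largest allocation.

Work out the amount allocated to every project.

Valley Bridge: $4,216 · West Reservoir: $6,212 · Garrison Plaza: $8,852

Lane-miles total 232.3; clients served total 2,670.
Composite weights (65% lane-miles + 35% clients served): Valley Bridge 0.2187; West Reservoir 0.3222; Garrison Plaza 0.4591.
Unrounded shares: Valley Bridge 4,216.25; West Reservoir 6,212.19; Garrison Plaza 8,851.55.
Rounded to nearest $1: Valley Bridge $4,216; West Reservoir $6,212; Garrison Plaza $8,852. Sum = $19,280.
Sum already equals the total — no adjustment.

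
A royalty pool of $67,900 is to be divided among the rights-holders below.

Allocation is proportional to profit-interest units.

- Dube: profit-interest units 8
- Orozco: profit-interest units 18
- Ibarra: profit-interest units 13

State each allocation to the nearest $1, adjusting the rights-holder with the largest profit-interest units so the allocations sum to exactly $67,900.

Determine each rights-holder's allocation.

Total profit-interest units = 39.
Proportional shares: Dube 8/39 × $67,900 = 13,928.21; Orozco 18/39 × $67,900 = 31,338.46; Ibarra 13/39 × $67,900 = 22,633.33.
After rounding ($1): Dube $13,928; Orozco $31,338; Ibarra $22,633. Sum = $67,899.
Difference $67,900 − $67,899 = +$1 applied to largest profit-interest units (Orozco): Orozco becomes $31,339.

Dube: $13,928 | Orozco: $31,339 | Ibarra: $22,633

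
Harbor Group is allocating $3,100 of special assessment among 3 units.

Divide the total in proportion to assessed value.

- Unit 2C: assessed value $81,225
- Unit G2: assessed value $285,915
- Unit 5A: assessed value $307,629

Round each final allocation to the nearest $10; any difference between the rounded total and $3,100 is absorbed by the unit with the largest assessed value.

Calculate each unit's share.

Unit 2C: $370; Unit G2: $1,310; Unit 5A: $1,420

Total assessed value = 674,769.
Pro-rata amounts: Unit 2C 81,225/674,769 × $3,100 = 373.16; Unit G2 285,915/674,769 × $3,100 = 1,313.54; Unit 5A 307,629/674,769 × $3,100 = 1,413.30.
After rounding ($10): Unit 2C $370; Unit G2 $1,310; Unit 5A $1,410. Sum = $3,090.
Difference $3,100 − $3,090 = +$10 applied to largest assessed value (Unit 5A): Unit 5A becomes $1,420.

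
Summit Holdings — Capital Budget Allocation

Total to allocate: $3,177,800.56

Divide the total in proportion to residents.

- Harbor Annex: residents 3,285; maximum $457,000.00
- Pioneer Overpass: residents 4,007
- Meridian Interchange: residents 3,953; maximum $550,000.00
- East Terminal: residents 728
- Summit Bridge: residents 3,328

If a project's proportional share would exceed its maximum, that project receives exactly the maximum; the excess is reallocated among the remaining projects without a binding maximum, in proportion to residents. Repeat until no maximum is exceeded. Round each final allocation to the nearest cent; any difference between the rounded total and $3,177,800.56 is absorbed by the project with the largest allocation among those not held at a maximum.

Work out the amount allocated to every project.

Harbor Annex: $457,000.00; Pioneer Overpass: $1,078,804.14; Meridian Interchange: $550,000.00; East Terminal: $195,999.36; Summit Bridge: $895,997.06

Residents total: 15,301.
Proportional shares (ignoring caps): Harbor Annex 682,247.8818; Pioneer Overpass 832,197.0357; Meridian Interchange 820,982.0021; East Terminal 151,195.2688; Summit Bridge 691,178.3716.
Capped: Harbor Annex ($457,000.00), Meridian Interchange ($550,000.00); balance $2,170,800.56 reallocated over remaining residents 8,063.
Shares after redistribution: Pioneer Overpass 1,078,804.1478 → $1,078,804.15; East Terminal 195,999.3560 → $195,999.36; Summit Bridge 895,997.0561 → $895,997.06.
Rounding difference −$0.01 applied to Pioneer Overpass → $1,078,804.14.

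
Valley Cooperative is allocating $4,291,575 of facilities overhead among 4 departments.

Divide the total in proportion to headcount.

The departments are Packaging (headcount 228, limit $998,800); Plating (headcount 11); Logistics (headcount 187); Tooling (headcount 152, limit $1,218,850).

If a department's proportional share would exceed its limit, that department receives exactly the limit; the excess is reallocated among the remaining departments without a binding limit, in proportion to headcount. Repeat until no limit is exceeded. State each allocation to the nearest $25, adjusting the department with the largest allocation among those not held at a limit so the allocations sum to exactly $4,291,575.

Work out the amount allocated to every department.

Packaging: $998,800 · Plating: $115,225 · Logistics: $1,958,700 · Tooling: $1,218,850

Headcount total: 578.
Unconstrained shares: Packaging 1,692,870.42; Plating 81,673.57; Logistics 1,388,450.74; Tooling 1,128,580.28.
Capped: Packaging ($998,800); remaining pool $3,292,775 reallocated over remaining headcount 350.
Capped: Tooling ($1,218,850); remaining pool $2,073,925 reallocated over remaining headcount 198.
Remaining shares: Plating 115,218.06 → $115,225; Logistics 1,958,706.94 → $1,958,700.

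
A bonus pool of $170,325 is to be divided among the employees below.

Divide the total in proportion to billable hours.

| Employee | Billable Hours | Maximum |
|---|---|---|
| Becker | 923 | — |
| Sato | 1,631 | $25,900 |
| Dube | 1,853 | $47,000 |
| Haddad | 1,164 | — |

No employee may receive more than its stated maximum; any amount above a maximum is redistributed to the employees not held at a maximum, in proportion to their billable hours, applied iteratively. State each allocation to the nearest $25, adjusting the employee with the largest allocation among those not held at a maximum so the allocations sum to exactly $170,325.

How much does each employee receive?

Becker: $43,075; Sato: $25,900; Dube: $47,000; Haddad: $54,350

Sum of billable hours: 5,571.
Proportional shares (ignoring caps): Becker 28,219.35; Sato 49,865.39; Dube 56,652.71; Haddad 35,587.56.
Held at cap: Sato ($25,900), Dube ($47,000); balance $97,425 reallocated over remaining billable hours 2,087.
Shares after redistribution: Becker 43,087.34 → $43,075; Haddad 54,337.66 → $54,350.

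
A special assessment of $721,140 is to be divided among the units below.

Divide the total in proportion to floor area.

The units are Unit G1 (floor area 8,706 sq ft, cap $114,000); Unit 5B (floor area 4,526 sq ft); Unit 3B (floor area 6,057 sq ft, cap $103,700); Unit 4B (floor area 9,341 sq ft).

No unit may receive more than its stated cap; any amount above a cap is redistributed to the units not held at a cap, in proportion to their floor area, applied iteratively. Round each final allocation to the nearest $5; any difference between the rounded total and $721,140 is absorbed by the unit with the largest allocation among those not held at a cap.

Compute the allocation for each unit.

Combined floor area = 28,630.
Proportional shares (ignoring caps): Unit G1 219,289.03; Unit 5B 114,002.08; Unit 3B 152,565.32; Unit 4B 235,283.57.
Cap binds for Unit G1 ($114,000), Unit 3B ($103,700); residual $503,440 reallocated over remaining floor area 13,867.
Redistributed shares: Unit 5B 164,315.96 → $164,315; Unit 4B 339,124.04 → $339,125.

Unit G1: $114,000 · Unit 5B: $164,315 · Unit 3B: $103,700 · Unit 4B: $339,125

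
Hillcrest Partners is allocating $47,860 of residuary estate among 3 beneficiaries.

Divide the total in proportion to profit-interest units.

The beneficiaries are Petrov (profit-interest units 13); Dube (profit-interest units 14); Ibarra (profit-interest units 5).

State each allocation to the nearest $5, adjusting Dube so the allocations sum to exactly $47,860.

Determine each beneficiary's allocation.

Combined profit-interest units = 32.
Pro-rata amounts: Petrov 13/32 × $47,860 = 19,443.12; Dube 14/32 × $47,860 = 20,938.75; Ibarra 5/32 × $47,860 = 7,478.12.
After rounding ($5): Petrov $19,445; Dube $20,940; Ibarra $7,480. Sum = $47,865.
Difference $47,860 − $47,865 = −$5 applied to Dube: Dube becomes $20,935.

Petrov: $19,445 · Dube: $20,935 · Ibarra: $7,480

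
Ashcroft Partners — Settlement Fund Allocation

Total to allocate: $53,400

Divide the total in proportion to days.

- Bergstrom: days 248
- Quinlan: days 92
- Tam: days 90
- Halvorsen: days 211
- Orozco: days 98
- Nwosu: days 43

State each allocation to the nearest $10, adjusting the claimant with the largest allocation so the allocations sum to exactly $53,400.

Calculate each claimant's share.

Combined days = 782.
Proportional shares: Bergstrom 248/782 × $53,400 = 16,935.04; Quinlan 92/782 × $53,400 = 6,282.35; Tam 90/782 × $53,400 = 6,145.78; Halvorsen 211/782 × $53,400 = 14,408.44; Orozco 98/782 × $53,400 = 6,692.07; Nwosu 43/782 × $53,400 = 2,936.32.
After rounding ($10): Bergstrom $16,940; Quinlan $6,280; Tam $6,150; Halvorsen $14,410; Orozco $6,690; Nwosu $2,940. Sum = $53,410.
Difference $53,400 − $53,410 = −$10 applied to largest allocation (Bergstrom): Bergstrom becomes $16,930.

Bergstrom: $16,930 · Quinlan: $6,280 · Tam: $6,150 · Halvorsen: $14,410 · Orozco: $6,690 · Nwosu: $2,940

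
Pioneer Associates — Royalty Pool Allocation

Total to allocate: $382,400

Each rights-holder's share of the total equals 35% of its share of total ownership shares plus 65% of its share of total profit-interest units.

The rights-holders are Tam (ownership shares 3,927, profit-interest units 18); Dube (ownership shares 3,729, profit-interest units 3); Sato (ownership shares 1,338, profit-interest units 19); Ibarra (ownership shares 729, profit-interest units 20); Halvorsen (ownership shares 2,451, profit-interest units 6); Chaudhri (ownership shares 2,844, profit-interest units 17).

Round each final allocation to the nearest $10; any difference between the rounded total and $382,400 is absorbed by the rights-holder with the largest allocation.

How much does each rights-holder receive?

Ownership shares total 15,018; profit-interest units total 83.
Composite weights (35% ownership shares + 65% profit-interest units): Tam 0.2325; Dube 0.1104; Sato 0.1800; Ibarra 0.1736; Halvorsen 0.1041; Chaudhri 0.1994.
Pro-rata amounts: Tam 88,901.89; Dube 42,216.84; Sato 68,823.50; Ibarra 66,390.80; Halvorsen 39,811.44; Chaudhri 76,255.53.
Rounded to nearest $10: Tam $88,900; Dube $42,220; Sato $68,820; Ibarra $66,390; Halvorsen $39,810; Chaudhri $76,260. Sum = $382,400.
Rounded total matches; no reconciliation needed.

Tam: $88,900 · Dube: $42,220 · Sato: $68,820 · Ibarra: $66,390 · Halvorsen: $39,810 · Chaudhri: $76,260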